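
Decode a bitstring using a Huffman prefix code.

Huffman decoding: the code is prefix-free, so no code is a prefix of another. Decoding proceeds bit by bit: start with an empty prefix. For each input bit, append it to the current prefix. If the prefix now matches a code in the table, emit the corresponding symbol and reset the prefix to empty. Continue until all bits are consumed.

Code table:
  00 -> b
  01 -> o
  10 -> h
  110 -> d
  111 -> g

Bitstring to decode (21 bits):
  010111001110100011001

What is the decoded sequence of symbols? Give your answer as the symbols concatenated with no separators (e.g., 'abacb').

Answer: oododhbdo

Derivation:
Bit 0: prefix='0' (no match yet)
Bit 1: prefix='01' -> emit 'o', reset
Bit 2: prefix='0' (no match yet)
Bit 3: prefix='01' -> emit 'o', reset
Bit 4: prefix='1' (no match yet)
Bit 5: prefix='11' (no match yet)
Bit 6: prefix='110' -> emit 'd', reset
Bit 7: prefix='0' (no match yet)
Bit 8: prefix='01' -> emit 'o', reset
Bit 9: prefix='1' (no match yet)
Bit 10: prefix='11' (no match yet)
Bit 11: prefix='110' -> emit 'd', reset
Bit 12: prefix='1' (no match yet)
Bit 13: prefix='10' -> emit 'h', reset
Bit 14: prefix='0' (no match yet)
Bit 15: prefix='00' -> emit 'b', reset
Bit 16: prefix='1' (no match yet)
Bit 17: prefix='11' (no match yet)
Bit 18: prefix='110' -> emit 'd', reset
Bit 19: prefix='0' (no match yet)
Bit 20: prefix='01' -> emit 'o', reset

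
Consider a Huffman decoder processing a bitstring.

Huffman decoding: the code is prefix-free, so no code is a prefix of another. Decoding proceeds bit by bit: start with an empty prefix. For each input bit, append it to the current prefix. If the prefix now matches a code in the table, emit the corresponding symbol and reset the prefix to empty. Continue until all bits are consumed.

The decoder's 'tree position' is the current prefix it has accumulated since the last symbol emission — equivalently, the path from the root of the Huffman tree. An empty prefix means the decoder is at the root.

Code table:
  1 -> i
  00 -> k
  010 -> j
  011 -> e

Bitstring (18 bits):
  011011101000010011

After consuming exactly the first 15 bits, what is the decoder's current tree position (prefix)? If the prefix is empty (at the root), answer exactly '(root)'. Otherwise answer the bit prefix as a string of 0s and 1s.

Answer: (root)

Derivation:
Bit 0: prefix='0' (no match yet)
Bit 1: prefix='01' (no match yet)
Bit 2: prefix='011' -> emit 'e', reset
Bit 3: prefix='0' (no match yet)
Bit 4: prefix='01' (no match yet)
Bit 5: prefix='011' -> emit 'e', reset
Bit 6: prefix='1' -> emit 'i', reset
Bit 7: prefix='0' (no match yet)
Bit 8: prefix='01' (no match yet)
Bit 9: prefix='010' -> emit 'j', reset
Bit 10: prefix='0' (no match yet)
Bit 11: prefix='00' -> emit 'k', reset
Bit 12: prefix='0' (no match yet)
Bit 13: prefix='01' (no match yet)
Bit 14: prefix='010' -> emit 'j', reset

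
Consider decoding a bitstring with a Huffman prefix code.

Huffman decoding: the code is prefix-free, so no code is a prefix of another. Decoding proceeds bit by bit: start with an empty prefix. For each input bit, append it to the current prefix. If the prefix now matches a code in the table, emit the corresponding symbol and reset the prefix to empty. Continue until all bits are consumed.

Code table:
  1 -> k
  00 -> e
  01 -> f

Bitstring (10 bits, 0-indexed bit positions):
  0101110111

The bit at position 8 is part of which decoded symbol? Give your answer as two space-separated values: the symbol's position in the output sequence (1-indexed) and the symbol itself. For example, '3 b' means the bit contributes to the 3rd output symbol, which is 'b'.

Answer: 6 k

Derivation:
Bit 0: prefix='0' (no match yet)
Bit 1: prefix='01' -> emit 'f', reset
Bit 2: prefix='0' (no match yet)
Bit 3: prefix='01' -> emit 'f', reset
Bit 4: prefix='1' -> emit 'k', reset
Bit 5: prefix='1' -> emit 'k', reset
Bit 6: prefix='0' (no match yet)
Bit 7: prefix='01' -> emit 'f', reset
Bit 8: prefix='1' -> emit 'k', reset
Bit 9: prefix='1' -> emit 'k', reset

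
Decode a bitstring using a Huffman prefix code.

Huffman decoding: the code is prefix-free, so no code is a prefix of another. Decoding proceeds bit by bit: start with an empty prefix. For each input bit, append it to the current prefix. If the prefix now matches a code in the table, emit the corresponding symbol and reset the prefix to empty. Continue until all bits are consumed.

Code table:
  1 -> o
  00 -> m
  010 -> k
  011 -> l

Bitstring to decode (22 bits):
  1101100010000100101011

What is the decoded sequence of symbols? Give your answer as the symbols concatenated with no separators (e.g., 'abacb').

Answer: oolmkmkkol

Derivation:
Bit 0: prefix='1' -> emit 'o', reset
Bit 1: prefix='1' -> emit 'o', reset
Bit 2: prefix='0' (no match yet)
Bit 3: prefix='01' (no match yet)
Bit 4: prefix='011' -> emit 'l', reset
Bit 5: prefix='0' (no match yet)
Bit 6: prefix='00' -> emit 'm', reset
Bit 7: prefix='0' (no match yet)
Bit 8: prefix='01' (no match yet)
Bit 9: prefix='010' -> emit 'k', reset
Bit 10: prefix='0' (no match yet)
Bit 11: prefix='00' -> emit 'm', reset
Bit 12: prefix='0' (no match yet)
Bit 13: prefix='01' (no match yet)
Bit 14: prefix='010' -> emit 'k', reset
Bit 15: prefix='0' (no match yet)
Bit 16: prefix='01' (no match yet)
Bit 17: prefix='010' -> emit 'k', reset
Bit 18: prefix='1' -> emit 'o', reset
Bit 19: prefix='0' (no match yet)
Bit 20: prefix='01' (no match yet)
Bit 21: prefix='011' -> emit 'l', reset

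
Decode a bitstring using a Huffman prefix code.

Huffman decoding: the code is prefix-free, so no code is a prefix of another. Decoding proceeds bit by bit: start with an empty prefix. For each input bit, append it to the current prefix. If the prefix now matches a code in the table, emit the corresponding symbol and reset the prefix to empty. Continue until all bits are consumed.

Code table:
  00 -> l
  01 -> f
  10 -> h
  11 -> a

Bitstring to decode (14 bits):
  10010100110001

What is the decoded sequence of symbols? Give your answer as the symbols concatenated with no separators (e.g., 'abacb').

Answer: hfflalf

Derivation:
Bit 0: prefix='1' (no match yet)
Bit 1: prefix='10' -> emit 'h', reset
Bit 2: prefix='0' (no match yet)
Bit 3: prefix='01' -> emit 'f', reset
Bit 4: prefix='0' (no match yet)
Bit 5: prefix='01' -> emit 'f', reset
Bit 6: prefix='0' (no match yet)
Bit 7: prefix='00' -> emit 'l', reset
Bit 8: prefix='1' (no match yet)
Bit 9: prefix='11' -> emit 'a', reset
Bit 10: prefix='0' (no match yet)
Bit 11: prefix='00' -> emit 'l', reset
Bit 12: prefix='0' (no match yet)
Bit 13: prefix='01' -> emit 'f', reset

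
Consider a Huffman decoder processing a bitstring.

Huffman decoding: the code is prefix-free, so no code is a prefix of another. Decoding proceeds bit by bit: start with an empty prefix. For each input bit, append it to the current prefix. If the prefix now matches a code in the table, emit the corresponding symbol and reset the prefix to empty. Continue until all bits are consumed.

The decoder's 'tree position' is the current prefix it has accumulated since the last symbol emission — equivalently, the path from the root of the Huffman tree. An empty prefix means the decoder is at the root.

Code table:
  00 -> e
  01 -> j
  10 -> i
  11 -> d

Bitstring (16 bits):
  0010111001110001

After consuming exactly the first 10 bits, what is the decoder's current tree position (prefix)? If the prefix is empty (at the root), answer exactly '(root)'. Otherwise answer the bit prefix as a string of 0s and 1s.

Answer: (root)

Derivation:
Bit 0: prefix='0' (no match yet)
Bit 1: prefix='00' -> emit 'e', reset
Bit 2: prefix='1' (no match yet)
Bit 3: prefix='10' -> emit 'i', reset
Bit 4: prefix='1' (no match yet)
Bit 5: prefix='11' -> emit 'd', reset
Bit 6: prefix='1' (no match yet)
Bit 7: prefix='10' -> emit 'i', reset
Bit 8: prefix='0' (no match yet)
Bit 9: prefix='01' -> emit 'j', reset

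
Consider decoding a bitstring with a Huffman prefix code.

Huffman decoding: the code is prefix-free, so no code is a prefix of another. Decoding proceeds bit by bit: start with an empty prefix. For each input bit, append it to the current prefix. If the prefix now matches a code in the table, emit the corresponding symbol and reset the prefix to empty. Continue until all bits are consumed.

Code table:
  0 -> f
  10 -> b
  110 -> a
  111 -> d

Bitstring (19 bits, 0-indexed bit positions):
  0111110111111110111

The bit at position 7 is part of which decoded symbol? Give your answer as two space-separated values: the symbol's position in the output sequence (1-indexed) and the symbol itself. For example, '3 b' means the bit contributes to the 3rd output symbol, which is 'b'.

Answer: 4 d

Derivation:
Bit 0: prefix='0' -> emit 'f', reset
Bit 1: prefix='1' (no match yet)
Bit 2: prefix='11' (no match yet)
Bit 3: prefix='111' -> emit 'd', reset
Bit 4: prefix='1' (no match yet)
Bit 5: prefix='11' (no match yet)
Bit 6: prefix='110' -> emit 'a', reset
Bit 7: prefix='1' (no match yet)
Bit 8: prefix='11' (no match yet)
Bit 9: prefix='111' -> emit 'd', reset
Bit 10: prefix='1' (no match yet)
Bit 11: prefix='11' (no match yet)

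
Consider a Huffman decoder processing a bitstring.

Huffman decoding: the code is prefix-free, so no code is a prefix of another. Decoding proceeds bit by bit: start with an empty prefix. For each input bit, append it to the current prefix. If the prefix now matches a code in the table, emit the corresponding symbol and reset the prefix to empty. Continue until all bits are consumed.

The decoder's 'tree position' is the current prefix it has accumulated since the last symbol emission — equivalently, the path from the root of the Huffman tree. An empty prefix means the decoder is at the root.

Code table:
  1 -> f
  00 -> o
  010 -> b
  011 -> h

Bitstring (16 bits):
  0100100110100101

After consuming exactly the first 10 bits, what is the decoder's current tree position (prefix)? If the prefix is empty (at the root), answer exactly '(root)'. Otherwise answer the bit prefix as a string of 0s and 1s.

Bit 0: prefix='0' (no match yet)
Bit 1: prefix='01' (no match yet)
Bit 2: prefix='010' -> emit 'b', reset
Bit 3: prefix='0' (no match yet)
Bit 4: prefix='01' (no match yet)
Bit 5: prefix='010' -> emit 'b', reset
Bit 6: prefix='0' (no match yet)
Bit 7: prefix='01' (no match yet)
Bit 8: prefix='011' -> emit 'h', reset
Bit 9: prefix='0' (no match yet)

Answer: 0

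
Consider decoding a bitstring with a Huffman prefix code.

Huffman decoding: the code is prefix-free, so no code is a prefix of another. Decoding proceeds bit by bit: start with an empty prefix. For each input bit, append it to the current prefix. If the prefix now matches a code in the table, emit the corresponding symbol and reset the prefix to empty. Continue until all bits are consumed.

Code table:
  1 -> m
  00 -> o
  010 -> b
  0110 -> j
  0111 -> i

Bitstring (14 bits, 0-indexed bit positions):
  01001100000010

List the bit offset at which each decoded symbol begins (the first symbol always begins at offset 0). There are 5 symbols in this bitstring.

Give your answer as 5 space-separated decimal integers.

Answer: 0 3 7 9 11

Derivation:
Bit 0: prefix='0' (no match yet)
Bit 1: prefix='01' (no match yet)
Bit 2: prefix='010' -> emit 'b', reset
Bit 3: prefix='0' (no match yet)
Bit 4: prefix='01' (no match yet)
Bit 5: prefix='011' (no match yet)
Bit 6: prefix='0110' -> emit 'j', reset
Bit 7: prefix='0' (no match yet)
Bit 8: prefix='00' -> emit 'o', reset
Bit 9: prefix='0' (no match yet)
Bit 10: prefix='00' -> emit 'o', reset
Bit 11: prefix='0' (no match yet)
Bit 12: prefix='01' (no match yet)
Bit 13: prefix='010' -> emit 'b', reset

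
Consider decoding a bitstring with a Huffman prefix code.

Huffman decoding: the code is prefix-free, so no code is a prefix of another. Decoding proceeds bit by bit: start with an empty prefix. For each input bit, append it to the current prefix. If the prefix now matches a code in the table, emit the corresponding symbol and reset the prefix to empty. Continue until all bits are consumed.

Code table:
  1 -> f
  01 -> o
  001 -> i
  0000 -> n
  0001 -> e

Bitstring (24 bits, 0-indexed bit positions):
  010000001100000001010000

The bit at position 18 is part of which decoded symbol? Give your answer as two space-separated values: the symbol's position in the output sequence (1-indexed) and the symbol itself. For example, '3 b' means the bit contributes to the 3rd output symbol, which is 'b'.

Answer: 7 o

Derivation:
Bit 0: prefix='0' (no match yet)
Bit 1: prefix='01' -> emit 'o', reset
Bit 2: prefix='0' (no match yet)
Bit 3: prefix='00' (no match yet)
Bit 4: prefix='000' (no match yet)
Bit 5: prefix='0000' -> emit 'n', reset
Bit 6: prefix='0' (no match yet)
Bit 7: prefix='00' (no match yet)
Bit 8: prefix='001' -> emit 'i', reset
Bit 9: prefix='1' -> emit 'f', reset
Bit 10: prefix='0' (no match yet)
Bit 11: prefix='00' (no match yet)
Bit 12: prefix='000' (no match yet)
Bit 13: prefix='0000' -> emit 'n', reset
Bit 14: prefix='0' (no match yet)
Bit 15: prefix='00' (no match yet)
Bit 16: prefix='000' (no match yet)
Bit 17: prefix='0001' -> emit 'e', reset
Bit 18: prefix='0' (no match yet)
Bit 19: prefix='01' -> emit 'o', reset
Bit 20: prefix='0' (no match yet)
Bit 21: prefix='00' (no match yet)
Bit 22: prefix='000' (no match yet)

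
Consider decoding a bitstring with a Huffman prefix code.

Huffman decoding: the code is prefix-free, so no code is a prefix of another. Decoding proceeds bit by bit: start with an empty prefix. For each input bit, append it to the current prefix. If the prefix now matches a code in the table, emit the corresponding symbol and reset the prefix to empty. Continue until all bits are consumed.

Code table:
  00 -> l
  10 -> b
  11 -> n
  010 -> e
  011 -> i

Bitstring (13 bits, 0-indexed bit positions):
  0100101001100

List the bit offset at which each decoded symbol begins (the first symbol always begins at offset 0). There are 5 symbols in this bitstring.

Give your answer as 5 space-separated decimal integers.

Answer: 0 3 6 8 11

Derivation:
Bit 0: prefix='0' (no match yet)
Bit 1: prefix='01' (no match yet)
Bit 2: prefix='010' -> emit 'e', reset
Bit 3: prefix='0' (no match yet)
Bit 4: prefix='01' (no match yet)
Bit 5: prefix='010' -> emit 'e', reset
Bit 6: prefix='1' (no match yet)
Bit 7: prefix='10' -> emit 'b', reset
Bit 8: prefix='0' (no match yet)
Bit 9: prefix='01' (no match yet)
Bit 10: prefix='011' -> emit 'i', reset
Bit 11: prefix='0' (no match yet)
Bit 12: prefix='00' -> emit 'l', reset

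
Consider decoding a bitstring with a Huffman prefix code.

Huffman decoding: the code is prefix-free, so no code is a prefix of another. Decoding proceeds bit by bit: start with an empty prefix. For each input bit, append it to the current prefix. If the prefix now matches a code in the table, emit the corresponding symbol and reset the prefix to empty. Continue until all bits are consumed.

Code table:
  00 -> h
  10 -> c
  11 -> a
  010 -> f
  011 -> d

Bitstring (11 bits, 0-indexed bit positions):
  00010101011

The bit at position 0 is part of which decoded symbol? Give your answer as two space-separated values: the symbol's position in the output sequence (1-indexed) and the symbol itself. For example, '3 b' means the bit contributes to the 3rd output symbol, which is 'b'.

Bit 0: prefix='0' (no match yet)
Bit 1: prefix='00' -> emit 'h', reset
Bit 2: prefix='0' (no match yet)
Bit 3: prefix='01' (no match yet)
Bit 4: prefix='010' -> emit 'f', reset

Answer: 1 h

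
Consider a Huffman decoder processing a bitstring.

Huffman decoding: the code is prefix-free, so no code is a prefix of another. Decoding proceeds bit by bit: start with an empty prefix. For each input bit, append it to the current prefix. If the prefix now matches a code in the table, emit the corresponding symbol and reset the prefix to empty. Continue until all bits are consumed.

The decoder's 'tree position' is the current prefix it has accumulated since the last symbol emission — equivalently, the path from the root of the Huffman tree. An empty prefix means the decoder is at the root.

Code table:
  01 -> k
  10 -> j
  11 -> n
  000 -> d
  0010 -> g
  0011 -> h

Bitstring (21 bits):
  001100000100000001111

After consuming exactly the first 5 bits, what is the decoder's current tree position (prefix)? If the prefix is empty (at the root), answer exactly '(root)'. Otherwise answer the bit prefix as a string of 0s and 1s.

Bit 0: prefix='0' (no match yet)
Bit 1: prefix='00' (no match yet)
Bit 2: prefix='001' (no match yet)
Bit 3: prefix='0011' -> emit 'h', reset
Bit 4: prefix='0' (no match yet)

Answer: 0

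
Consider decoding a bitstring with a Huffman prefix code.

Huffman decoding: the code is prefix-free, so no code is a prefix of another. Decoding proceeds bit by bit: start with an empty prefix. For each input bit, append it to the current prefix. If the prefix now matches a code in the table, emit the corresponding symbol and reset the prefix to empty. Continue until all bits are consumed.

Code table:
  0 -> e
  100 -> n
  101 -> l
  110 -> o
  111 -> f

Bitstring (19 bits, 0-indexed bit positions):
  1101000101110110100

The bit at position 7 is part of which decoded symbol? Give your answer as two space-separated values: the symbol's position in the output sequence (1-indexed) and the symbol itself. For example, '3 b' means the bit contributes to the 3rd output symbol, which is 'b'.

Answer: 4 l

Derivation:
Bit 0: prefix='1' (no match yet)
Bit 1: prefix='11' (no match yet)
Bit 2: prefix='110' -> emit 'o', reset
Bit 3: prefix='1' (no match yet)
Bit 4: prefix='10' (no match yet)
Bit 5: prefix='100' -> emit 'n', reset
Bit 6: prefix='0' -> emit 'e', reset
Bit 7: prefix='1' (no match yet)
Bit 8: prefix='10' (no match yet)
Bit 9: prefix='101' -> emit 'l', reset
Bit 10: prefix='1' (no match yet)
Bit 11: prefix='11' (no match yet)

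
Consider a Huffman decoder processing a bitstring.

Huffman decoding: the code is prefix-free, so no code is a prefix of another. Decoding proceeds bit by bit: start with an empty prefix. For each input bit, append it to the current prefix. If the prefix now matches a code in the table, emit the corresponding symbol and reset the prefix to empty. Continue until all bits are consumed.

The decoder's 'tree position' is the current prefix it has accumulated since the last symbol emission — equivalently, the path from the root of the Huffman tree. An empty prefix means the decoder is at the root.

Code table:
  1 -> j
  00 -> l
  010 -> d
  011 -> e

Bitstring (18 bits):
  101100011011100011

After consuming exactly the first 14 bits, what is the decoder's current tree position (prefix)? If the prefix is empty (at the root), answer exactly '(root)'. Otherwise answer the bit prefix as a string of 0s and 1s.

Bit 0: prefix='1' -> emit 'j', reset
Bit 1: prefix='0' (no match yet)
Bit 2: prefix='01' (no match yet)
Bit 3: prefix='011' -> emit 'e', reset
Bit 4: prefix='0' (no match yet)
Bit 5: prefix='00' -> emit 'l', reset
Bit 6: prefix='0' (no match yet)
Bit 7: prefix='01' (no match yet)
Bit 8: prefix='011' -> emit 'e', reset
Bit 9: prefix='0' (no match yet)
Bit 10: prefix='01' (no match yet)
Bit 11: prefix='011' -> emit 'e', reset
Bit 12: prefix='1' -> emit 'j', reset
Bit 13: prefix='0' (no match yet)

Answer: 0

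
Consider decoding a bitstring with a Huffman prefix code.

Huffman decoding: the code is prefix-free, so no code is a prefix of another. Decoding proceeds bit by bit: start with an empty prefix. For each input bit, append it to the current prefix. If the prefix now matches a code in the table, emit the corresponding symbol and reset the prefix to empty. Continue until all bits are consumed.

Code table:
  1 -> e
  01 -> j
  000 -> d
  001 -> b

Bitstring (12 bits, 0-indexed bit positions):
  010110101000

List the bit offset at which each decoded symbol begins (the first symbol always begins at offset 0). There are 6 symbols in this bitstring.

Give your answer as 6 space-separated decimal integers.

Bit 0: prefix='0' (no match yet)
Bit 1: prefix='01' -> emit 'j', reset
Bit 2: prefix='0' (no match yet)
Bit 3: prefix='01' -> emit 'j', reset
Bit 4: prefix='1' -> emit 'e', reset
Bit 5: prefix='0' (no match yet)
Bit 6: prefix='01' -> emit 'j', reset
Bit 7: prefix='0' (no match yet)
Bit 8: prefix='01' -> emit 'j', reset
Bit 9: prefix='0' (no match yet)
Bit 10: prefix='00' (no match yet)
Bit 11: prefix='000' -> emit 'd', reset

Answer: 0 2 4 5 7 9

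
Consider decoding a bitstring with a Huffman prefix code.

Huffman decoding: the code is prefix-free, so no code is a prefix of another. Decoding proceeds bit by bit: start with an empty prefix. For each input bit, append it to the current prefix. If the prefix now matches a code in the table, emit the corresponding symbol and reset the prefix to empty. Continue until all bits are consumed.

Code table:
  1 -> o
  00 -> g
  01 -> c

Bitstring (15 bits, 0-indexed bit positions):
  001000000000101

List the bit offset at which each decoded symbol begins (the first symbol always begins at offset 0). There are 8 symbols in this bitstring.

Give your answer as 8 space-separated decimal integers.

Bit 0: prefix='0' (no match yet)
Bit 1: prefix='00' -> emit 'g', reset
Bit 2: prefix='1' -> emit 'o', reset
Bit 3: prefix='0' (no match yet)
Bit 4: prefix='00' -> emit 'g', reset
Bit 5: prefix='0' (no match yet)
Bit 6: prefix='00' -> emit 'g', reset
Bit 7: prefix='0' (no match yet)
Bit 8: prefix='00' -> emit 'g', reset
Bit 9: prefix='0' (no match yet)
Bit 10: prefix='00' -> emit 'g', reset
Bit 11: prefix='0' (no match yet)
Bit 12: prefix='01' -> emit 'c', reset
Bit 13: prefix='0' (no match yet)
Bit 14: prefix='01' -> emit 'c', reset

Answer: 0 2 3 5 7 9 11 13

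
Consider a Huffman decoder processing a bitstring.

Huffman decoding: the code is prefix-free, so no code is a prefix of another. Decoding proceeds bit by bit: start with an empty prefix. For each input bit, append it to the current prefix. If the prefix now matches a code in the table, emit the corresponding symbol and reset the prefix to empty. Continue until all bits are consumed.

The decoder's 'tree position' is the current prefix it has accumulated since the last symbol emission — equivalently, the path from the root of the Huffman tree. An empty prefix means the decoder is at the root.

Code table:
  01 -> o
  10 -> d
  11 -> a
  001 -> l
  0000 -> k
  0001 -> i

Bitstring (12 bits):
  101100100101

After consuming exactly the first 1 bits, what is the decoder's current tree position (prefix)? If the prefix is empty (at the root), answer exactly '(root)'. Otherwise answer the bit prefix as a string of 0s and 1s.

Bit 0: prefix='1' (no match yet)

Answer: 1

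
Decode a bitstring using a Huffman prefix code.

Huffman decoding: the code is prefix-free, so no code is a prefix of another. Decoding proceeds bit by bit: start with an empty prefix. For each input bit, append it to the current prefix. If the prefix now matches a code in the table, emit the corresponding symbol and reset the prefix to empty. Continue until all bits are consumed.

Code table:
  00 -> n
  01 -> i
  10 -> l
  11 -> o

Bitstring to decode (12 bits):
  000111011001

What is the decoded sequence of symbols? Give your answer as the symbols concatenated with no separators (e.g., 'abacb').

Answer: nioili

Derivation:
Bit 0: prefix='0' (no match yet)
Bit 1: prefix='00' -> emit 'n', reset
Bit 2: prefix='0' (no match yet)
Bit 3: prefix='01' -> emit 'i', reset
Bit 4: prefix='1' (no match yet)
Bit 5: prefix='11' -> emit 'o', reset
Bit 6: prefix='0' (no match yet)
Bit 7: prefix='01' -> emit 'i', reset
Bit 8: prefix='1' (no match yet)
Bit 9: prefix='10' -> emit 'l', reset
Bit 10: prefix='0' (no match yet)
Bit 11: prefix='01' -> emit 'i', reset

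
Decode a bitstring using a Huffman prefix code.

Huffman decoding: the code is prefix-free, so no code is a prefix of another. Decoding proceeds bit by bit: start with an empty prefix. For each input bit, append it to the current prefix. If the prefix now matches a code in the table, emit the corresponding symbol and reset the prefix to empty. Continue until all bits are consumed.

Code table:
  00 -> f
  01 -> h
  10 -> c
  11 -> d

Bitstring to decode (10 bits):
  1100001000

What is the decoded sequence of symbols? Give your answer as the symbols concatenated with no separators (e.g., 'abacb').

Bit 0: prefix='1' (no match yet)
Bit 1: prefix='11' -> emit 'd', reset
Bit 2: prefix='0' (no match yet)
Bit 3: prefix='00' -> emit 'f', reset
Bit 4: prefix='0' (no match yet)
Bit 5: prefix='00' -> emit 'f', reset
Bit 6: prefix='1' (no match yet)
Bit 7: prefix='10' -> emit 'c', reset
Bit 8: prefix='0' (no match yet)
Bit 9: prefix='00' -> emit 'f', reset

Answer: dffcf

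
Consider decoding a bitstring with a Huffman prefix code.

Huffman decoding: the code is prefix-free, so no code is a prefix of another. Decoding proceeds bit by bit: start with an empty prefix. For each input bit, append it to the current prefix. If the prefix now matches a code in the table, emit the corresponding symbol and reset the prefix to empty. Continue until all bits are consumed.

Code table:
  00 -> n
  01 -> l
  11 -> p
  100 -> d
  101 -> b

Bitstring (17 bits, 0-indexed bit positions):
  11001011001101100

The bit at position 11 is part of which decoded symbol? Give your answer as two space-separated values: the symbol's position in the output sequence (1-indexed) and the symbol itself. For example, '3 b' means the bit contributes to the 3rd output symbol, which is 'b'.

Bit 0: prefix='1' (no match yet)
Bit 1: prefix='11' -> emit 'p', reset
Bit 2: prefix='0' (no match yet)
Bit 3: prefix='00' -> emit 'n', reset
Bit 4: prefix='1' (no match yet)
Bit 5: prefix='10' (no match yet)
Bit 6: prefix='101' -> emit 'b', reset
Bit 7: prefix='1' (no match yet)
Bit 8: prefix='10' (no match yet)
Bit 9: prefix='100' -> emit 'd', reset
Bit 10: prefix='1' (no match yet)
Bit 11: prefix='11' -> emit 'p', reset
Bit 12: prefix='0' (no match yet)
Bit 13: prefix='01' -> emit 'l', reset
Bit 14: prefix='1' (no match yet)
Bit 15: prefix='10' (no match yet)

Answer: 5 p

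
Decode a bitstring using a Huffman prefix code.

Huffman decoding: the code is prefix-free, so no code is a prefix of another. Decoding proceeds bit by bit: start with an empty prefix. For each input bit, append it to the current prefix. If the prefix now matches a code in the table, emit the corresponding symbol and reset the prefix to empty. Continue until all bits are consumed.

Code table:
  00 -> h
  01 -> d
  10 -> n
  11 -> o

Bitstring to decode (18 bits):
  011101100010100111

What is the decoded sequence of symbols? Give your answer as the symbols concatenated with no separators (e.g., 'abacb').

Bit 0: prefix='0' (no match yet)
Bit 1: prefix='01' -> emit 'd', reset
Bit 2: prefix='1' (no match yet)
Bit 3: prefix='11' -> emit 'o', reset
Bit 4: prefix='0' (no match yet)
Bit 5: prefix='01' -> emit 'd', reset
Bit 6: prefix='1' (no match yet)
Bit 7: prefix='10' -> emit 'n', reset
Bit 8: prefix='0' (no match yet)
Bit 9: prefix='00' -> emit 'h', reset
Bit 10: prefix='1' (no match yet)
Bit 11: prefix='10' -> emit 'n', reset
Bit 12: prefix='1' (no match yet)
Bit 13: prefix='10' -> emit 'n', reset
Bit 14: prefix='0' (no match yet)
Bit 15: prefix='01' -> emit 'd', reset
Bit 16: prefix='1' (no match yet)
Bit 17: prefix='11' -> emit 'o', reset

Answer: dodnhnndo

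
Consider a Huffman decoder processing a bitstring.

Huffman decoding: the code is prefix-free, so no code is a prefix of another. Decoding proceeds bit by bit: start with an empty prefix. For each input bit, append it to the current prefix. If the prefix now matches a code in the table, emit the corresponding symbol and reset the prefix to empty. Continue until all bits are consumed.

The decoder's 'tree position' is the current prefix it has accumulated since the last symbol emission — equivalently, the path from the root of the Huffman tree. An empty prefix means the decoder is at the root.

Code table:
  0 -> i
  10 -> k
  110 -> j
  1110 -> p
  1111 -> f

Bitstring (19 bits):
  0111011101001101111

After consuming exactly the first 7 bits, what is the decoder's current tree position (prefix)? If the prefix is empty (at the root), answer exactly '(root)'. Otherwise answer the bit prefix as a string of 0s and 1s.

Answer: 11

Derivation:
Bit 0: prefix='0' -> emit 'i', reset
Bit 1: prefix='1' (no match yet)
Bit 2: prefix='11' (no match yet)
Bit 3: prefix='111' (no match yet)
Bit 4: prefix='1110' -> emit 'p', reset
Bit 5: prefix='1' (no match yet)
Bit 6: prefix='11' (no match yet)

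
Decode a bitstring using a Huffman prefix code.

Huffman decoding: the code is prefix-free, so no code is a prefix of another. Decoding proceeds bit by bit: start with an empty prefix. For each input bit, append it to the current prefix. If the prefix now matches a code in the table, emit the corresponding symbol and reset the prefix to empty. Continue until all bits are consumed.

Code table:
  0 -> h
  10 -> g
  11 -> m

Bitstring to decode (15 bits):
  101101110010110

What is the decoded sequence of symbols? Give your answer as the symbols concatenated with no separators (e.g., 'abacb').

Bit 0: prefix='1' (no match yet)
Bit 1: prefix='10' -> emit 'g', reset
Bit 2: prefix='1' (no match yet)
Bit 3: prefix='11' -> emit 'm', reset
Bit 4: prefix='0' -> emit 'h', reset
Bit 5: prefix='1' (no match yet)
Bit 6: prefix='11' -> emit 'm', reset
Bit 7: prefix='1' (no match yet)
Bit 8: prefix='10' -> emit 'g', reset
Bit 9: prefix='0' -> emit 'h', reset
Bit 10: prefix='1' (no match yet)
Bit 11: prefix='10' -> emit 'g', reset
Bit 12: prefix='1' (no match yet)
Bit 13: prefix='11' -> emit 'm', reset
Bit 14: prefix='0' -> emit 'h', reset

Answer: gmhmghgmh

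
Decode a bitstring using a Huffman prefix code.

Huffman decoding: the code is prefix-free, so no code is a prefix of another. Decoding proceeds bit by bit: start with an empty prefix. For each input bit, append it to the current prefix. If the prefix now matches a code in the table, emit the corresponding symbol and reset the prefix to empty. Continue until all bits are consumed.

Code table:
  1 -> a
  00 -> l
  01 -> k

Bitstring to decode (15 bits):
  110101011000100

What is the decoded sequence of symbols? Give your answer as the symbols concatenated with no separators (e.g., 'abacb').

Bit 0: prefix='1' -> emit 'a', reset
Bit 1: prefix='1' -> emit 'a', reset
Bit 2: prefix='0' (no match yet)
Bit 3: prefix='01' -> emit 'k', reset
Bit 4: prefix='0' (no match yet)
Bit 5: prefix='01' -> emit 'k', reset
Bit 6: prefix='0' (no match yet)
Bit 7: prefix='01' -> emit 'k', reset
Bit 8: prefix='1' -> emit 'a', reset
Bit 9: prefix='0' (no match yet)
Bit 10: prefix='00' -> emit 'l', reset
Bit 11: prefix='0' (no match yet)
Bit 12: prefix='01' -> emit 'k', reset
Bit 13: prefix='0' (no match yet)
Bit 14: prefix='00' -> emit 'l', reset

Answer: aakkkalkl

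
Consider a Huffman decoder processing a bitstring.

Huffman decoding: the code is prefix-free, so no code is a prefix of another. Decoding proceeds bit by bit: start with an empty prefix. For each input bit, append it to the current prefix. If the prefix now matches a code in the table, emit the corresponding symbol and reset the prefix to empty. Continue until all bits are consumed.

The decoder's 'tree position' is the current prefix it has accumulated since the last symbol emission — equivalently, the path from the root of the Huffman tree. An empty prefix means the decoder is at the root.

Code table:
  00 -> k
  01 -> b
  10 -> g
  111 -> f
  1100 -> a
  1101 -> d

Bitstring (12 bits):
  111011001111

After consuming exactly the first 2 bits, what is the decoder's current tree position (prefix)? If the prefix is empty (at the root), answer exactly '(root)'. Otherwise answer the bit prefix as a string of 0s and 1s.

Bit 0: prefix='1' (no match yet)
Bit 1: prefix='11' (no match yet)

Answer: 11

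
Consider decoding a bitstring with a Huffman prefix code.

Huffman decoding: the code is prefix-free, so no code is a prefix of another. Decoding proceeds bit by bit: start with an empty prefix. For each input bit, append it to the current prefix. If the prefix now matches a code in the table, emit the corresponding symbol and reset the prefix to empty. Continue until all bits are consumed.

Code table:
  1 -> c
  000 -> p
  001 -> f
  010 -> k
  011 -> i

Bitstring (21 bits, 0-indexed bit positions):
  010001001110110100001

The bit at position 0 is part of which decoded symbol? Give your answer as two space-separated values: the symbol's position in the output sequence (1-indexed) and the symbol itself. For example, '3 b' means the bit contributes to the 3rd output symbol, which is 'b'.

Answer: 1 k

Derivation:
Bit 0: prefix='0' (no match yet)
Bit 1: prefix='01' (no match yet)
Bit 2: prefix='010' -> emit 'k', reset
Bit 3: prefix='0' (no match yet)
Bit 4: prefix='00' (no match yet)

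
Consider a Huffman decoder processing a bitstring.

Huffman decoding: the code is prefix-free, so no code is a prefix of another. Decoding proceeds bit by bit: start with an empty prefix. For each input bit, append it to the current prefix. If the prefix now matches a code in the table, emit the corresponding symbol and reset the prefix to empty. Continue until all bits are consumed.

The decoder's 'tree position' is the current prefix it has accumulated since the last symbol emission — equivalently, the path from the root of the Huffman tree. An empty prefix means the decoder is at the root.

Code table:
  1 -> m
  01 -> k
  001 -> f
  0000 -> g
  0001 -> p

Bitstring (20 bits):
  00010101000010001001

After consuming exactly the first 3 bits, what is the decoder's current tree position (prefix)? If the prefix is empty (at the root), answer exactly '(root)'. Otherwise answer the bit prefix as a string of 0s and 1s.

Bit 0: prefix='0' (no match yet)
Bit 1: prefix='00' (no match yet)
Bit 2: prefix='000' (no match yet)

Answer: 000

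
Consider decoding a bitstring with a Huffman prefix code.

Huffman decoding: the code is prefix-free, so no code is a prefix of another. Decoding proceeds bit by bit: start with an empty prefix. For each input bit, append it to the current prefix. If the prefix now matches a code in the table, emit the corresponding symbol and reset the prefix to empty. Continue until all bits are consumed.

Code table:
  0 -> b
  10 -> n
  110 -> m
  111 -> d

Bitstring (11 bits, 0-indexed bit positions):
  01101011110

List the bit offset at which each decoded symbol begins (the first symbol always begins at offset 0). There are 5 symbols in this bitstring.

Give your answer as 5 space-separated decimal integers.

Answer: 0 1 4 6 9

Derivation:
Bit 0: prefix='0' -> emit 'b', reset
Bit 1: prefix='1' (no match yet)
Bit 2: prefix='11' (no match yet)
Bit 3: prefix='110' -> emit 'm', reset
Bit 4: prefix='1' (no match yet)
Bit 5: prefix='10' -> emit 'n', reset
Bit 6: prefix='1' (no match yet)
Bit 7: prefix='11' (no match yet)
Bit 8: prefix='111' -> emit 'd', reset
Bit 9: prefix='1' (no match yet)
Bit 10: prefix='10' -> emit 'n', reset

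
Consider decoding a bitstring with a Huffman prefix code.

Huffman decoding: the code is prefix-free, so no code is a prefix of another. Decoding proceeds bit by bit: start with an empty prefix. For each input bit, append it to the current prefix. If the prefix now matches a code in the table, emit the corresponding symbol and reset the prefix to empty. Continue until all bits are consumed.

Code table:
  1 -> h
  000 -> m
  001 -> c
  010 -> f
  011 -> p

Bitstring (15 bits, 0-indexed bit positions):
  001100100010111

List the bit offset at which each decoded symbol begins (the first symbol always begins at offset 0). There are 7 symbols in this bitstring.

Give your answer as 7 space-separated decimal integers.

Answer: 0 3 4 7 10 11 14

Derivation:
Bit 0: prefix='0' (no match yet)
Bit 1: prefix='00' (no match yet)
Bit 2: prefix='001' -> emit 'c', reset
Bit 3: prefix='1' -> emit 'h', reset
Bit 4: prefix='0' (no match yet)
Bit 5: prefix='00' (no match yet)
Bit 6: prefix='001' -> emit 'c', reset
Bit 7: prefix='0' (no match yet)
Bit 8: prefix='00' (no match yet)
Bit 9: prefix='000' -> emit 'm', reset
Bit 10: prefix='1' -> emit 'h', reset
Bit 11: prefix='0' (no match yet)
Bit 12: prefix='01' (no match yet)
Bit 13: prefix='011' -> emit 'p', reset
Bit 14: prefix='1' -> emit 'h', reset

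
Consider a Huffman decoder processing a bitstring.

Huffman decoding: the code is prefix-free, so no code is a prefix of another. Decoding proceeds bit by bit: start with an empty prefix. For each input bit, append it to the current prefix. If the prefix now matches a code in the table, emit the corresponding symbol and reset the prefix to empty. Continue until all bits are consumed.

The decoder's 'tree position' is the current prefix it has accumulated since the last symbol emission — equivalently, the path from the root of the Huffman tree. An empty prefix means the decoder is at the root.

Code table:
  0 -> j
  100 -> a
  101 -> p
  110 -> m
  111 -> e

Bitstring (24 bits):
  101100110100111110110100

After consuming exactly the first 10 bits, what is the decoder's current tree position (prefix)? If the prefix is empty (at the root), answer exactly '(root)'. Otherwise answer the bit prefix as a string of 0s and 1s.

Bit 0: prefix='1' (no match yet)
Bit 1: prefix='10' (no match yet)
Bit 2: prefix='101' -> emit 'p', reset
Bit 3: prefix='1' (no match yet)
Bit 4: prefix='10' (no match yet)
Bit 5: prefix='100' -> emit 'a', reset
Bit 6: prefix='1' (no match yet)
Bit 7: prefix='11' (no match yet)
Bit 8: prefix='110' -> emit 'm', reset
Bit 9: prefix='1' (no match yet)

Answer: 1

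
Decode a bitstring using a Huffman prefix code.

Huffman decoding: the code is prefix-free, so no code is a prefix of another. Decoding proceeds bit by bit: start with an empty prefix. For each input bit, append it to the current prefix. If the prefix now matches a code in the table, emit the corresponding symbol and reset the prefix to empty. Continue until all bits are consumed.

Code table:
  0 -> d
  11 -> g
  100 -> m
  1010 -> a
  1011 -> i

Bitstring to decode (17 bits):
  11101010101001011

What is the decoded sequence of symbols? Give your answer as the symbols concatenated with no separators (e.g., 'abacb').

Bit 0: prefix='1' (no match yet)
Bit 1: prefix='11' -> emit 'g', reset
Bit 2: prefix='1' (no match yet)
Bit 3: prefix='10' (no match yet)
Bit 4: prefix='101' (no match yet)
Bit 5: prefix='1010' -> emit 'a', reset
Bit 6: prefix='1' (no match yet)
Bit 7: prefix='10' (no match yet)
Bit 8: prefix='101' (no match yet)
Bit 9: prefix='1010' -> emit 'a', reset
Bit 10: prefix='1' (no match yet)
Bit 11: prefix='10' (no match yet)
Bit 12: prefix='100' -> emit 'm', reset
Bit 13: prefix='1' (no match yet)
Bit 14: prefix='10' (no match yet)
Bit 15: prefix='101' (no match yet)
Bit 16: prefix='1011' -> emit 'i', reset

Answer: gaami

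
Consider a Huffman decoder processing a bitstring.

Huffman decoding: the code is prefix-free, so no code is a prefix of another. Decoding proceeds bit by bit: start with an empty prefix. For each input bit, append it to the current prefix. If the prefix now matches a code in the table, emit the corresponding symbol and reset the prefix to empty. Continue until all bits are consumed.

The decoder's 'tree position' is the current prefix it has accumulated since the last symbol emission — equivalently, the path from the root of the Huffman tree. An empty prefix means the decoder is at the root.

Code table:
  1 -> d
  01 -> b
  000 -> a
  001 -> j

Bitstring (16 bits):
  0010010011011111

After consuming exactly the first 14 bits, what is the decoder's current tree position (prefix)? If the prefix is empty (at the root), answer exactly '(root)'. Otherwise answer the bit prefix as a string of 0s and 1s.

Bit 0: prefix='0' (no match yet)
Bit 1: prefix='00' (no match yet)
Bit 2: prefix='001' -> emit 'j', reset
Bit 3: prefix='0' (no match yet)
Bit 4: prefix='00' (no match yet)
Bit 5: prefix='001' -> emit 'j', reset
Bit 6: prefix='0' (no match yet)
Bit 7: prefix='00' (no match yet)
Bit 8: prefix='001' -> emit 'j', reset
Bit 9: prefix='1' -> emit 'd', reset
Bit 10: prefix='0' (no match yet)
Bit 11: prefix='01' -> emit 'b', reset
Bit 12: prefix='1' -> emit 'd', reset
Bit 13: prefix='1' -> emit 'd', reset

Answer: (root)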